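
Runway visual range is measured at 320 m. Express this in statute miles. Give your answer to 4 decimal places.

0.1988 SM

1 m = 0.000621371 SM, so 320 × 0.000621371 = 0.1988 SM.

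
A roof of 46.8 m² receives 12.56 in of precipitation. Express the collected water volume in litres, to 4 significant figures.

Depth: 12.56 in × 25.4 = 319.024 mm.
1 mm over 1 m² is 1 L, so volume = 319.024 × 46.8 = 14930.323 L ≈ 14930 L.

14930 litres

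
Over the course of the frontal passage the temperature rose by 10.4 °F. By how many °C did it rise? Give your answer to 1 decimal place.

Converting a difference, only the 9/5 scale factor applies: Δ°C = 10.4 × 0.5556 = 5.8 °C.

5.8 °C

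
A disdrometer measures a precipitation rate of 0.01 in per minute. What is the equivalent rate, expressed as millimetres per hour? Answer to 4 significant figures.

15.24 mm/hour

0.01 in/minute × 25.4 mm/in × 60 minute/hour = 15.24 mm/hour.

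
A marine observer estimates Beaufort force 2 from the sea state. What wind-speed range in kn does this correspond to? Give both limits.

4 to 6 kt

Beaufort 2 (light breeze) spans 4–6 knots.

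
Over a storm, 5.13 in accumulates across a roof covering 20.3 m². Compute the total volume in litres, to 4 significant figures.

Depth: 5.13 in × 25.4 = 130.302 mm.
1 mm over 1 m² is 1 L, so volume = 130.302 × 20.3 = 2645.1306 L ≈ 2645 L.

2645 litres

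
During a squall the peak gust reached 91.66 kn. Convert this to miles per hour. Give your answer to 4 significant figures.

105.5 mph

1 kt = 1.15078 mph, so 91.66 × 1.15078 = 105.5 mph.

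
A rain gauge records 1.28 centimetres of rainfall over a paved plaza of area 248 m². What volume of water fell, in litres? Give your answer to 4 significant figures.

Depth: 1.28 cm × 10 = 12.8 mm.
1 mm over 1 m² is 1 L, so volume = 12.8 × 248 = 3174.4 L ≈ 3174 L.

3174 litres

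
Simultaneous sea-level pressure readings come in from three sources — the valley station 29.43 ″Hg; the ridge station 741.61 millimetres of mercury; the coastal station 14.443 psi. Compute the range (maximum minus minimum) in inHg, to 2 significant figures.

0.23 inHg

the ridge station: 741.61 mmHg = 29.1972 inHg.
the coastal station: 14.443 psi = 29.4062 inHg.
Spread: 29.4300 − 29.1972 = 0.23 inHg.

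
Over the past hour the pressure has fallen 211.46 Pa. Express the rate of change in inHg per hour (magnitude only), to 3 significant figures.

0.0624 inHg per hour

211.46 Pa / 1 h × 0.0002953 inHg/Pa = 0.0624 inHg/h.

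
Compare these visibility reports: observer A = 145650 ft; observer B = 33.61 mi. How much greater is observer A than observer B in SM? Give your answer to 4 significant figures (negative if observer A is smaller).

-6.025 SM

observer A: 145650 ft = 27.58523 SM.
Difference: 27.58523 − 33.61000 = -6.025 SM.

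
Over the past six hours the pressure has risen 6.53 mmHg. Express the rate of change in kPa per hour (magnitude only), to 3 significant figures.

6.53 mmHg / 6 h × 0.133322 kPa/mmHg = 0.145 kPa/h.

0.145 kPa per hour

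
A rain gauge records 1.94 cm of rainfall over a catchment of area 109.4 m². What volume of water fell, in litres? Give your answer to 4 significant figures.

Depth: 1.94 cm × 10 = 19.4 mm.
1 mm over 1 m² is 1 L, so volume = 19.4 × 109.4 = 2122.36 L ≈ 2122 L.

2122 litres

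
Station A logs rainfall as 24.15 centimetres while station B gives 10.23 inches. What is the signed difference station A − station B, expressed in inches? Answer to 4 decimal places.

-0.7221 in

station A: 24.15 cm = 9.507874 in.
Difference: 9.507874 − 10.230000 = -0.7221 in.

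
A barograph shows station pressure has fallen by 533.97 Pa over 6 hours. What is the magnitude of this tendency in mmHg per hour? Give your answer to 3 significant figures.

533.97 Pa / 6 h × 0.00750062 mmHg/Pa = 0.668 mmHg/h.

0.668 mmHg per hour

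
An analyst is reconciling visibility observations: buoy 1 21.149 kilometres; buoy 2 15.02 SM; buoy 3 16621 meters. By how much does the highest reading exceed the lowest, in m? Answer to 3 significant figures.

7550 m

buoy 1: 21.149 km = 21149.00 m.
buoy 2: 15.02 SM = 24172.35 m.
Spread: 24172.35 − 16621.00 = 7550 m.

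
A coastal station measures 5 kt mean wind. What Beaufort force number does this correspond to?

5 kt lies in the Beaufort 2 band (light breeze, 4–6 kt).

Beaufort force 2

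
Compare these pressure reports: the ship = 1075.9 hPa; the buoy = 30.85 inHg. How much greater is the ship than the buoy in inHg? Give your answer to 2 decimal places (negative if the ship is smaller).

the ship: 1075.9 hPa = 31.7713 inHg.
Difference: 31.7713 − 30.8500 = 0.92 inHg.

0.92 inHg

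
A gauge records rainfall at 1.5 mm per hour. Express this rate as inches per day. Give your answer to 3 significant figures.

1.5 mm/hour × 0.0393701 in/mm × 24 hour/day = 1.42 in/day.

1.42 in/day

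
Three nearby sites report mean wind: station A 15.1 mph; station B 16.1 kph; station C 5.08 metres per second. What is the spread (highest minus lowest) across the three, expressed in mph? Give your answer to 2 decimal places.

station B: 16.1 km/h = 10.0041 mph.
station C: 5.08 m/s = 11.3636 mph.
Spread: 15.1000 − 10.0041 = 5.10 mph.

5.10 mph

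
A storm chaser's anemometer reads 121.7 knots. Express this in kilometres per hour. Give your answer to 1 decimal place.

1 kt = 1.852 km/h, so 121.7 × 1.852 = 225.4 km/h.

225.4 km/h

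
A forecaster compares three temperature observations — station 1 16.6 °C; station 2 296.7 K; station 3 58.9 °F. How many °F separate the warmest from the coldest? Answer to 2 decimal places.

15.49 °F

station 2: 296.7 K = 23.550 °C.
station 3: 58.9 °F = 14.944 °C.
Spread: 23.550 − 14.944 = 8.606 °C = 15.49 °F.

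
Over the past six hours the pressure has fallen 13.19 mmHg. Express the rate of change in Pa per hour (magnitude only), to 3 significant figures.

13.19 mmHg / 6 h × 133.322 Pa/mmHg = 293 Pa/h.

293 Pa per hour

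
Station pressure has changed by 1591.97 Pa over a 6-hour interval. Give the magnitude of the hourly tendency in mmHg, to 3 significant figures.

1591.97 Pa / 6 h × 0.00750062 mmHg/Pa = 1.99 mmHg/h.

1.99 mmHg per hour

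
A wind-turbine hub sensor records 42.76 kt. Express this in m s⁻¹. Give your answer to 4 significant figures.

22.00 m/s

1 kt = 0.514444 m/s, so 42.76 × 0.514444 = 22.00 m/s.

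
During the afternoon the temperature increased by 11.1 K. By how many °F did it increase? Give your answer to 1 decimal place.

For a temperature change the 32° offset cancels: Δ°F = 11.1 × 1.8 = 20.0 °F.

20.0 °F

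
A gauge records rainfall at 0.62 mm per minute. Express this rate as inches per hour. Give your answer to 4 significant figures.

1.465 in/hour

0.62 mm/minute × 0.0393701 in/mm × 60 minute/hour = 1.465 in/hour.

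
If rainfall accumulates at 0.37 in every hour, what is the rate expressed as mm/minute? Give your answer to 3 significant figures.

0.157 mm/minute

0.37 in/hour × 25.4 mm/in × 0.0166667 hour/minute = 0.157 mm/minute.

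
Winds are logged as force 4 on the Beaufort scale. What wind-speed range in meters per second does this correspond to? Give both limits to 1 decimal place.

5.5 to 7.9 m/s

Beaufort 4 (moderate breeze) spans 5.5–7.9 m/s.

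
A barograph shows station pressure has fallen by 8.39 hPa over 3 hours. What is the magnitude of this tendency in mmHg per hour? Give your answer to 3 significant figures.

8.39 hPa / 3 h × 0.750062 mmHg/hPa = 2.10 mmHg/h.

2.10 mmHg per hour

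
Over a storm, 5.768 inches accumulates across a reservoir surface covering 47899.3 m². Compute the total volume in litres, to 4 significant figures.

Depth: 5.768 in × 25.4 = 146.5072 mm.
1 mm over 1 m² is 1 L, so volume = 146.5072 × 47899.3 = 7017592.3 L ≈ 7018000 L.

7018000 litres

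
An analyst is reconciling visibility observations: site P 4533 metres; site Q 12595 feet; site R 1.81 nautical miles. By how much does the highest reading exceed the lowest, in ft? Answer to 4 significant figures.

3874 ft

site P: 4533 m = 14872.05 ft.
site R: 1.81 nmi = 10997.77 ft.
Spread: 14872.05 − 10997.77 = 3874 ft.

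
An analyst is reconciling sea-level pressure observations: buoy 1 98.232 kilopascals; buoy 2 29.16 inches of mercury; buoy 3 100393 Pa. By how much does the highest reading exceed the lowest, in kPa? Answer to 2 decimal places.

buoy 2: 29.16 inHg = 98.7471 kPa.
buoy 3: 100393 Pa = 100.3930 kPa.
Spread: 100.3930 − 98.2320 = 2.16 kPa.

2.16 kPa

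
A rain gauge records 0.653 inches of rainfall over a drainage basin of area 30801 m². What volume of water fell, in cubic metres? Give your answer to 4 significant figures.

510.9 cubic metres

Depth: 0.653 in × 25.4 = 16.5862 mm.
1 mm over 1 m² is 1 L, so volume = 16.5862 × 30801 = 510871.55 L = 510.9 m³.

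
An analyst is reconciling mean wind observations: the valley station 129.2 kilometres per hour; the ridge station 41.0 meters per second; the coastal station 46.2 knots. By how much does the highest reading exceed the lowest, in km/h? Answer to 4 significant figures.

62.04 km/h

the ridge station: 41.0 m/s = 147.6000 km/h.
the coastal station: 46.2 kt = 85.5624 km/h.
Spread: 147.6000 − 85.5624 = 62.04 km/h.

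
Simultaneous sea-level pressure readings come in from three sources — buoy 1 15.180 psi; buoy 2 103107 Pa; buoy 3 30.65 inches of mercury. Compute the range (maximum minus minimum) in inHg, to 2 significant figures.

buoy 1: 15.180 psi = 30.9068 inHg.
buoy 2: 103107 Pa = 30.4475 inHg.
Spread: 30.9068 − 30.4475 = 0.46 inHg.

0.46 inHg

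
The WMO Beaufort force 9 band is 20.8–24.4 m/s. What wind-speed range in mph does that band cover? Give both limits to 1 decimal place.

20.8–24.4 m/s × 2.237 = 46.5–54.6 mph.

46.5 to 54.6 mph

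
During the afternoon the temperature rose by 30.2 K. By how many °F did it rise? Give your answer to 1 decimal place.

Converting a difference, only the 9/5 scale factor applies: Δ°F = 30.2 × 1.8 = 54.4 °F.

54.4 °F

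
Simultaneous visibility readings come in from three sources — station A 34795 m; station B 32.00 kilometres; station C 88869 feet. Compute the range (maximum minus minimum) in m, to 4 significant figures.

7708 m

station B: 32.00 km = 32000.00 m.
station C: 88869 ft = 27087.27 m.
Spread: 34795.00 − 27087.27 = 7708 m.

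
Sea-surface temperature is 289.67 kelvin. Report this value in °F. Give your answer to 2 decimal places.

First to °C: 16.52 °C.
Then to °F: 61.74 °F.

61.74 °F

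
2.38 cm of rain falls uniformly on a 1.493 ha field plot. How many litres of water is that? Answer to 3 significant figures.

355000 litres

Depth: 2.38 cm × 10 = 23.8 mm.
Area: 1.493 ha = 14930 m².
1 mm over 1 m² is 1 L, so volume = 23.8 × 14930 = 355334 L ≈ 355000 L.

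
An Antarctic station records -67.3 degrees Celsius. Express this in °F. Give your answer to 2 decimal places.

°F = °C × 9/5 + 32 = -67.3 × 1.8 + 32 = -89.14 °F.

-89.14 °F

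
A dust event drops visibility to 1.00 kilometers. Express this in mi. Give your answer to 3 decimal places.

0.621 SM

1 km = 0.621371 SM, so 1.00 × 0.621371 = 0.621 SM.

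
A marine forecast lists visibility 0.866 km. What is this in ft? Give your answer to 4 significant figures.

1 km = 3280.84 ft, so 0.866 × 3280.84 = 2841 ft.

2841 ft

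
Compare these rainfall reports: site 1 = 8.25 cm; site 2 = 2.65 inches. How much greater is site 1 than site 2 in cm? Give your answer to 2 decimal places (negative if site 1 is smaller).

site 2: 2.65 in = 6.7310 cm.
Difference: 8.2500 − 6.7310 = 1.52 cm.

1.52 cm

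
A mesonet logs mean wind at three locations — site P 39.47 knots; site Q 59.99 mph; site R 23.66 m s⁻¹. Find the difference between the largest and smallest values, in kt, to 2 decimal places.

12.66 kt

site Q: 59.99 mph = 52.1299 kt.
site R: 23.66 m/s = 45.9914 kt.
Spread: 52.1299 − 39.4700 = 12.66 kt.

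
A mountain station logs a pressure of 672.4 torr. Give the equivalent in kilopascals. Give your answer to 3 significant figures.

89.6 kPa

1 mmHg = 0.133322 kPa, so 672.4 × 0.133322 = 89.6 kPa.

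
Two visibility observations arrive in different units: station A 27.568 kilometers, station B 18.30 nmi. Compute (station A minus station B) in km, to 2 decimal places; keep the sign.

station B: 18.30 nmi = 33.8916 km.
Difference: 27.5680 − 33.8916 = -6.32 km.

-6.32 km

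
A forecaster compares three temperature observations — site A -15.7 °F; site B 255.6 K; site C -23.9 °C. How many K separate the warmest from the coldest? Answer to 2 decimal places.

8.95 K

site A: -15.7 °F = -26.500 °C.
site B: 255.6 K = -17.550 °C.
Spread: (-17.550) − (-26.500) = 8.950 °C.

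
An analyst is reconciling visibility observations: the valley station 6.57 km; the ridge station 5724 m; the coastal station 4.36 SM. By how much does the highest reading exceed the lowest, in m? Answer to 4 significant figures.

the valley station: 6.57 km = 6570.00 m.
the coastal station: 4.36 SM = 7016.74 m.
Spread: 7016.74 − 5724.00 = 1293 m.

1293 m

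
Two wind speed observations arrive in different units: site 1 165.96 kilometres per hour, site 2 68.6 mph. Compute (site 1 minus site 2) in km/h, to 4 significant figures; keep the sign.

55.56 km/h

site 2: 68.6 mph = 110.4010 km/h.
Difference: 165.9600 − 110.4010 = 55.56 km/h.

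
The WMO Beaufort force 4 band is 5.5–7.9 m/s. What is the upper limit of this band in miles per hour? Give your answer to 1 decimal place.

17.7 mph

5.5–7.9 m/s × 2.237 = 12.3–17.7 mph.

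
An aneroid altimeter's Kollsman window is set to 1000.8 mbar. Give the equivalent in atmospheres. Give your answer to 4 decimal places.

1 mb = 0.000986923 atm, so 1000.8 × 0.000986923 = 0.9877 atm.

0.9877 atm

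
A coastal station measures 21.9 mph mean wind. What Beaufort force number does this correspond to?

21.9 mph = 9.8 m/s, which is Beaufort 5 (fresh breeze, 8.0–10.7 m/s).

Beaufort force 5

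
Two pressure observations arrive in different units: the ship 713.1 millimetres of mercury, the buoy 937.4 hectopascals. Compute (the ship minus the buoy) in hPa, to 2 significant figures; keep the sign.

13 hPa

the ship: 713.1 mmHg = 950.72 hPa.
Difference: 950.72 − 937.40 = 13 hPa.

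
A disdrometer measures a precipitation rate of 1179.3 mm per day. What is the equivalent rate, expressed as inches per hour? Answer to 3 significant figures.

1179.3 mm/day × 0.0393701 in/mm × 0.0416667 day/hour = 1.93 in/hour.

1.93 in/hour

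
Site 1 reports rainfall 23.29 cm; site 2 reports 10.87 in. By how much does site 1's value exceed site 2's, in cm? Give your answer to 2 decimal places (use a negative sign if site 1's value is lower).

site 2: 10.87 in = 27.6098 cm.
Difference: 23.2900 − 27.6098 = -4.32 cm.

-4.32 cm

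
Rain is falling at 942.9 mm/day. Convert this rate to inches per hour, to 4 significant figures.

1.547 in/hour

942.9 mm/day × 0.0393701 in/mm × 0.0416667 day/hour = 1.547 in/hour.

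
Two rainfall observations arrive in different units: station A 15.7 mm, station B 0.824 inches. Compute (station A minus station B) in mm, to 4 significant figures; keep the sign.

-5.230 mm

station B: 0.824 in = 20.92960 mm.
Difference: 15.70000 − 20.92960 = -5.230 mm.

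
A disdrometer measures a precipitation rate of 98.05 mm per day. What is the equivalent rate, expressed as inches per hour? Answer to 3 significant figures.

98.05 mm/day × 0.0393701 in/mm × 0.0416667 day/hour = 0.161 in/hour.

0.161 in/hour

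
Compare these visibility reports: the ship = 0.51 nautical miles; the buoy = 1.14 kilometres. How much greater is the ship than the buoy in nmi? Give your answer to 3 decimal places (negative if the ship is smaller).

the buoy: 1.14 km = 0.61555 nmi.
Difference: 0.51000 − 0.61555 = -0.106 nmi.

-0.106 nmi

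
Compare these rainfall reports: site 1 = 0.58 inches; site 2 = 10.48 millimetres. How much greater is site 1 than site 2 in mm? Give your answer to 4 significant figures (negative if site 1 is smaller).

site 1: 0.58 in = 14.73200 mm.
Difference: 14.73200 − 10.48000 = 4.252 mm.

4.252 mm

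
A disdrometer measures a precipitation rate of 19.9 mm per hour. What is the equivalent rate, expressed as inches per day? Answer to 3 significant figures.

19.9 mm/hour × 0.0393701 in/mm × 24 hour/day = 18.8 in/day.

18.8 in/day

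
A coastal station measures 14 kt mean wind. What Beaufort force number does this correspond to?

Beaufort force 4

14 kt lies in the Beaufort 4 band (moderate breeze, 11–16 kt).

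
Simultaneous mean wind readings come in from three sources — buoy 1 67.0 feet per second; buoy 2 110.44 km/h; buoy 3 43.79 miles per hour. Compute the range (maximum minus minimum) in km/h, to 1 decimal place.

40.0 km/h

buoy 1: 67.0 ft/s = 73.518 km/h.
buoy 3: 43.79 mph = 70.473 km/h.
Spread: 110.440 − 70.473 = 40.0 km/h.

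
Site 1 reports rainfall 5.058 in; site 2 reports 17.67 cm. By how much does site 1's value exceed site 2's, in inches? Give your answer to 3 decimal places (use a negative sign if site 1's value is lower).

-1.899 in

site 2: 17.67 cm = 6.95669 in.
Difference: 5.05800 − 6.95669 = -1.899 in.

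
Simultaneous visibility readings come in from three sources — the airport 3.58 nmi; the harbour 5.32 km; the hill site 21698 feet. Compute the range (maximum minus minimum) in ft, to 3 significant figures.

the airport: 3.58 nmi = 21752.49 ft.
the harbour: 5.32 km = 17454.07 ft.
Spread: 21752.49 − 17454.07 = 4300 ft.

4300 ft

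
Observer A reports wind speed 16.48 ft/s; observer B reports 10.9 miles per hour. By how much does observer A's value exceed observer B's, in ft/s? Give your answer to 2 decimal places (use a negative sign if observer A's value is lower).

observer B: 10.9 mph = 15.9867 ft/s.
Difference: 16.4800 − 15.9867 = 0.49 ft/s.

0.49 ft/s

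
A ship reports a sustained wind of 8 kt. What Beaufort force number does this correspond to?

Beaufort force 3

8 kt lies in the Beaufort 3 band (gentle breeze, 7–10 kt).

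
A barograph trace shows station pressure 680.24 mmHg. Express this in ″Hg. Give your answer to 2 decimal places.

1 mmHg = 0.0393701 inHg, so 680.24 × 0.0393701 = 26.78 inHg.

26.78 inHg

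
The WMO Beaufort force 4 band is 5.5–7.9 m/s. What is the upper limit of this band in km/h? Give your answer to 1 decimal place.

28.4 km/h

5.5–7.9 m/s × 3.6 = 19.8–28.4 km/h.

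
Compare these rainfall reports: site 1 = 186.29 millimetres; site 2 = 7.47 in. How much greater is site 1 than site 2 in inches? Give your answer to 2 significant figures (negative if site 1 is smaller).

-0.14 in

site 1: 186.29 mm = 7.3343 in.
Difference: 7.3343 − 7.4700 = -0.14 in.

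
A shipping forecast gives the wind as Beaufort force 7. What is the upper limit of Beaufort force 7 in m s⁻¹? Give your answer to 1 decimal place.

Beaufort 7 (near gale) spans 13.9–17.1 m/s.

17.1 m/s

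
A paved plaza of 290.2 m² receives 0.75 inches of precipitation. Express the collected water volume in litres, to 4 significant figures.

5528 litres

Depth: 0.75 in × 25.4 = 19.05 mm.
1 mm over 1 m² is 1 L, so volume = 19.05 × 290.2 = 5528.31 L ≈ 5528 L.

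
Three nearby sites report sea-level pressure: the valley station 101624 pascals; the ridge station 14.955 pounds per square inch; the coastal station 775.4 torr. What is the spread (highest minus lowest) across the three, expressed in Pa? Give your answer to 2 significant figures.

1800 Pa

the ridge station: 14.955 psi = 103111.10 Pa.
the coastal station: 775.4 mmHg = 103378.18 Pa.
Spread: 103378.18 − 101624.00 = 1800 Pa.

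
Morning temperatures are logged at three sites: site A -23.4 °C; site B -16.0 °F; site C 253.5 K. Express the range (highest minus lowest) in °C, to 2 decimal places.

site B: -16.0 °F = -26.667 °C.
site C: 253.5 K = -19.650 °C.
Spread: (-19.650) − (-26.667) = 7.017 °C.

7.02 °C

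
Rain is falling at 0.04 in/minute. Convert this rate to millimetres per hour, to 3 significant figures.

61.0 mm/hour

0.04 in/minute × 25.4 mm/in × 60 minute/hour = 61.0 mm/hour.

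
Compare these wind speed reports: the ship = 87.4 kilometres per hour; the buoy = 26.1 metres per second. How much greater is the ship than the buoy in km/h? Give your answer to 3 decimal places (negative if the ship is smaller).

-6.560 km/h

the buoy: 26.1 m/s = 93.96000 km/h.
Difference: 87.40000 − 93.96000 = -6.560 km/h.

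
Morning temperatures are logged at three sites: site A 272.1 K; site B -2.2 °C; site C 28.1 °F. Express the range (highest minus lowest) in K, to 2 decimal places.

site A: 272.1 K = -1.050 °C.
site C: 28.1 °F = -2.167 °C.
Spread: (-1.050) − (-2.200) = 1.150 °C.

1.15 K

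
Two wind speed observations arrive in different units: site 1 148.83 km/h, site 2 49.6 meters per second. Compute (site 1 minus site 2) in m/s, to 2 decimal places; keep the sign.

-8.26 m/s

site 1: 148.83 km/h = 41.3417 m/s.
Difference: 41.3417 − 49.6000 = -8.26 m/s.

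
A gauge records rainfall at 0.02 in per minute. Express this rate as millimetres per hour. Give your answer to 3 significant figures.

0.02 in/minute × 25.4 mm/in × 60 minute/hour = 30.5 mm/hour.

30.5 mm/hour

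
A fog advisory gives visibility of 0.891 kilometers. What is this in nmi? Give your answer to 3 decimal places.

0.481 nmi

1 km = 0.539957 nmi, so 0.891 × 0.539957 = 0.481 nmi.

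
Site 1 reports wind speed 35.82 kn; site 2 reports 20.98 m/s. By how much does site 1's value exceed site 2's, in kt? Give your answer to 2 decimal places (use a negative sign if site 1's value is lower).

-4.96 kt

site 2: 20.98 m/s = 40.7819 kt.
Difference: 35.8200 − 40.7819 = -4.96 kt.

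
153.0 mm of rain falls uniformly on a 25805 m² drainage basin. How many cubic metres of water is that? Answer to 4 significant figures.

1 mm over 1 m² is 1 L, so volume = 153 × 25805 = 3948165 L = 3948 m³.

3948 cubic metres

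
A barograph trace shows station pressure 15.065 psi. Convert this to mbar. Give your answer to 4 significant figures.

1039 mb

1 psi = 68.9476 mb, so 15.065 × 68.9476 = 1039 mb.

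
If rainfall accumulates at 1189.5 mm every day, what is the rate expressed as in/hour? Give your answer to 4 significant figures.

1189.5 mm/day × 0.0393701 in/mm × 0.0416667 day/hour = 1.951 in/hour.

1.951 in/hour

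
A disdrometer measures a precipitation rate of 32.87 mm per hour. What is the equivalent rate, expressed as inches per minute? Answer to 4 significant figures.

0.02157 in/minute

32.87 mm/hour × 0.0393701 in/mm × 0.0166667 hour/minute = 0.02157 in/minute.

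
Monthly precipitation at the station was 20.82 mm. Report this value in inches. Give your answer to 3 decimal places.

0.820 in

1 mm = 0.0393701 in, so 20.82 × 0.0393701 = 0.820 in.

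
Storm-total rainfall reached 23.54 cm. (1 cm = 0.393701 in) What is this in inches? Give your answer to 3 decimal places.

9.268 in

1 cm = 0.393701 in, so 23.54 × 0.393701 = 9.268 in.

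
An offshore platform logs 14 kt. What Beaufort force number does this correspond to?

14 kt lies in the Beaufort 4 band (moderate breeze, 11–16 kt).

Beaufort force 4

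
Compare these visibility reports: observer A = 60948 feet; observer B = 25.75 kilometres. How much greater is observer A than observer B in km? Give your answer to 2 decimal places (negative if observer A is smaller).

observer A: 60948 ft = 18.5770 km.
Difference: 18.5770 − 25.7500 = -7.17 km.

-7.17 km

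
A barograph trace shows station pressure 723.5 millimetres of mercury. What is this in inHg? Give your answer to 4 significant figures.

1 mmHg = 0.0393701 inHg, so 723.5 × 0.0393701 = 28.48 inHg.

28.48 inHg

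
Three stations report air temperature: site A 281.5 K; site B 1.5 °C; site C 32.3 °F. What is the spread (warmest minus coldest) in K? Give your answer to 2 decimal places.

8.18 K

site A: 281.5 K = 8.350 °C.
site C: 32.3 °F = 0.167 °C.
Spread: 8.350 − 0.167 = 8.183 °C.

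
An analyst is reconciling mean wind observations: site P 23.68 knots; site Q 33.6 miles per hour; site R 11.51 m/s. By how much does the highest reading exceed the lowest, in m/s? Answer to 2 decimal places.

3.51 m/s

site P: 23.68 kt = 12.1820 m/s.
site Q: 33.6 mph = 15.0205 m/s.
Spread: 15.0205 − 11.5100 = 3.51 m/s.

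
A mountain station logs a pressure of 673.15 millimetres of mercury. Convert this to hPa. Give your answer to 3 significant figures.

897 hPa

1 mmHg = 1.33322 hPa, so 673.15 × 1.33322 = 897 hPa.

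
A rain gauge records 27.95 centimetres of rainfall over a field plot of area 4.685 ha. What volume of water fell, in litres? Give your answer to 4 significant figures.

Depth: 27.95 cm × 10 = 279.5 mm.
Area: 4.685 ha = 46850 m².
1 mm over 1 m² is 1 L, so volume = 279.5 × 46850 = 13094575 L ≈ 13090000 L.

13090000 litres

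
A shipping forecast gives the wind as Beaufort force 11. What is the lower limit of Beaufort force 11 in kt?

56 kt

Beaufort 11 (violent storm) spans 56–63 knots.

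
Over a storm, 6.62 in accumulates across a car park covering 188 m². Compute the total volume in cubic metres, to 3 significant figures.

Depth: 6.62 in × 25.4 = 168.148 mm.
1 mm over 1 m² is 1 L, so volume = 168.148 × 188 = 31611.824 L = 31.6 m³.

31.6 cubic metres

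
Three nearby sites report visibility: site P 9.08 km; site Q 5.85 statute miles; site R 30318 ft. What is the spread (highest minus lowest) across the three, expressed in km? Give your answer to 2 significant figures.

site Q: 5.85 SM = 9.4147 km.
site R: 30318 ft = 9.2409 km.
Spread: 9.4147 − 9.0800 = 0.33 km.

0.33 km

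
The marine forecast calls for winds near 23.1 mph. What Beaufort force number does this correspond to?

Beaufort force 5

23.1 mph = 10.3 m/s, which is Beaufort 5 (fresh breeze, 8.0–10.7 m/s).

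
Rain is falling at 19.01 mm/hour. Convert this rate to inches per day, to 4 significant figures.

19.01 mm/hour × 0.0393701 in/mm × 24 hour/day = 17.96 in/day.

17.96 in/day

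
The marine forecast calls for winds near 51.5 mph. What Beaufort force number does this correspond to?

51.5 mph = 23.0 m/s, which is Beaufort 9 (strong gale, 20.8–24.4 m/s).

Beaufort force 9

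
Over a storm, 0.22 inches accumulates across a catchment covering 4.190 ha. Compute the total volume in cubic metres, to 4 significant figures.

Depth: 0.22 in × 25.4 = 5.588 mm.
Area: 4.190 ha = 41900 m².
1 mm over 1 m² is 1 L, so volume = 5.588 × 41900 = 234137.2 L = 234.1 m³.

234.1 cubic metres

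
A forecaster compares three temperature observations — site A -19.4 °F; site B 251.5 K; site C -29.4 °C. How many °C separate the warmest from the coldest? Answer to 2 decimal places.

site A: -19.4 °F = -28.556 °C.
site B: 251.5 K = -21.650 °C.
Spread: (-21.650) − (-29.400) = 7.750 °C.

7.75 °C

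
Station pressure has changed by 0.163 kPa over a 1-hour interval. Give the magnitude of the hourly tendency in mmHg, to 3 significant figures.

0.163 kPa / 1 h × 7.50062 mmHg/kPa = 1.22 mmHg/h.

1.22 mmHg per hour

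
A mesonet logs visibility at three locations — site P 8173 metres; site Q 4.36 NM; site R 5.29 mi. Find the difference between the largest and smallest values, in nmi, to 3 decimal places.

0.237 nmi

site P: 8173 m = 4.41307 nmi.
site R: 5.29 SM = 4.59688 nmi.
Spread: 4.59688 − 4.36000 = 0.237 nmi.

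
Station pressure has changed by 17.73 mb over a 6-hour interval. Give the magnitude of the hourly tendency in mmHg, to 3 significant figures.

2.22 mmHg per hour

17.73 mb / 6 h × 0.750062 mmHg/mb = 2.22 mmHg/h.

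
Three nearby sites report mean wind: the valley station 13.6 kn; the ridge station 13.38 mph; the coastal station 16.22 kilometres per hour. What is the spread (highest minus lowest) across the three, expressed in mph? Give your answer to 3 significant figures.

5.57 mph

the valley station: 13.6 kt = 15.6506 mph.
the coastal station: 16.22 km/h = 10.0786 mph.
Spread: 15.6506 − 10.0786 = 5.57 mph.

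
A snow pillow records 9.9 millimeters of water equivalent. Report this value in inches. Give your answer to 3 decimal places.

1 mm = 0.0393701 in, so 9.9 × 0.0393701 = 0.390 in.

0.390 in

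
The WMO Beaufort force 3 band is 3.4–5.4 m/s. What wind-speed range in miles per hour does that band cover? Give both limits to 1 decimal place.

3.4–5.4 m/s × 2.237 = 7.6–12.1 mph.

7.6 to 12.1 mph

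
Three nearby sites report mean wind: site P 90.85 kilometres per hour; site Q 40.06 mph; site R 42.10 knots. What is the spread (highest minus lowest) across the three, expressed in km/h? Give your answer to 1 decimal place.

site Q: 40.06 mph = 64.470 km/h.
site R: 42.10 kt = 77.969 km/h.
Spread: 90.850 − 64.470 = 26.4 km/h.

26.4 km/h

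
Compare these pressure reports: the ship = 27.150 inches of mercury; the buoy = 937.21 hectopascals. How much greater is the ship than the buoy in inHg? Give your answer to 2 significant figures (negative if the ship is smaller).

the buoy: 937.21 hPa = 27.6758 inHg.
Difference: 27.1500 − 27.6758 = -0.53 inHg.

-0.53 inHg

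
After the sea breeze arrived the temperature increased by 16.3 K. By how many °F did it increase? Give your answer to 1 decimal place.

29.3 °F

A change of 1 °C equals a change of 1.8 °F: Δ°F = 16.3 × 1.8 = 29.3 °F.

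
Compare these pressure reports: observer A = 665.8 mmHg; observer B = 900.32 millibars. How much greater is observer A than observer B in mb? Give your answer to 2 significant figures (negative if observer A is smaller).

-13 mb

observer A: 665.8 mmHg = 887.66 mb.
Difference: 887.66 − 900.32 = -13 mb.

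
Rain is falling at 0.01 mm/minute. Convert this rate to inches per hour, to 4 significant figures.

0.02362 in/hour

0.01 mm/minute × 0.0393701 in/mm × 60 minute/hour = 0.02362 in/hour.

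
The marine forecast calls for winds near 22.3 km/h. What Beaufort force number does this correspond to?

Beaufort force 4

22.3 km/h = 6.2 m/s, which is Beaufort 4 (moderate breeze, 5.5–7.9 m/s).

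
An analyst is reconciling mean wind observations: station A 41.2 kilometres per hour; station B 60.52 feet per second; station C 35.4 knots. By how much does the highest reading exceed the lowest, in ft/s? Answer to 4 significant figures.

22.97 ft/s

station A: 41.2 km/h = 37.5474 ft/s.
station C: 35.4 kt = 59.7485 ft/s.
Spread: 60.5200 − 37.5474 = 22.97 ft/s.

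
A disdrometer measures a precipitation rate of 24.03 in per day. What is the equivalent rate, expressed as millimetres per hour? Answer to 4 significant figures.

24.03 in/day × 25.4 mm/in × 0.0416667 day/hour = 25.43 mm/hour.

25.43 mm/hour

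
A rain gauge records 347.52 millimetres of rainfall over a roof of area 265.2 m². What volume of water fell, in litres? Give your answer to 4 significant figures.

1 mm over 1 m² is 1 L, so volume = 347.52 × 265.2 = 92162.304 L ≈ 92160 L.

92160 litres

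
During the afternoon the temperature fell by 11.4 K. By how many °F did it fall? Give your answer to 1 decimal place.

A change of 1 °C equals a change of 1.8 °F: Δ°F = 11.4 × 1.8 = 20.5 °F.

20.5 °F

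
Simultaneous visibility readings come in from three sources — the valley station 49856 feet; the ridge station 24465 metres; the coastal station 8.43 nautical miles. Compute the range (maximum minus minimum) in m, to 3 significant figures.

the valley station: 49856 ft = 15196.11 m.
the coastal station: 8.43 nmi = 15612.36 m.
Spread: 24465.00 − 15196.11 = 9270 m.

9270 m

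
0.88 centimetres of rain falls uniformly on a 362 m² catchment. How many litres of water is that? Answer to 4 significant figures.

3186 litres

Depth: 0.88 cm × 10 = 8.8 mm.
1 mm over 1 m² is 1 L, so volume = 8.8 × 362 = 3185.6 L ≈ 3186 L.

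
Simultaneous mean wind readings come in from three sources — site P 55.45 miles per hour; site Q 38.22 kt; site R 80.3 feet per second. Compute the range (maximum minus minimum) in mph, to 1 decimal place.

site Q: 38.22 kt = 43.983 mph.
site R: 80.3 ft/s = 54.750 mph.
Spread: 55.450 − 43.983 = 11.5 mph.

11.5 mph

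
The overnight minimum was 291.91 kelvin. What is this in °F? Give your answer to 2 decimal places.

65.77 °F

First to °C: 18.76 °C.
Then to °F: 65.77 °F.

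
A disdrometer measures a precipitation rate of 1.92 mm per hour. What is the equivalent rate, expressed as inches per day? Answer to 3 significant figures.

1.92 mm/hour × 0.0393701 in/mm × 24 hour/day = 1.81 in/day.

1.81 in/day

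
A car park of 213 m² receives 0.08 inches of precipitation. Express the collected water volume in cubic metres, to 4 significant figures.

0.4328 cubic metres

Depth: 0.08 in × 25.4 = 2.032 mm.
1 mm over 1 m² is 1 L, so volume = 2.032 × 213 = 432.816 L = 0.4328 m³.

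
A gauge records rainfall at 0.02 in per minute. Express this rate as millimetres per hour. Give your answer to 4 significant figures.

0.02 in/minute × 25.4 mm/in × 60 minute/hour = 30.48 mm/hour.

30.48 mm/hour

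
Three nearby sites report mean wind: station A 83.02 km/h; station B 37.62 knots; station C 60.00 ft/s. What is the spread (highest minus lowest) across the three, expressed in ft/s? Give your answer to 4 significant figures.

station A: 83.02 km/h = 75.6598 ft/s.
station B: 37.62 kt = 63.4954 ft/s.
Spread: 75.6598 − 60.0000 = 15.66 ft/s.

15.66 ft/s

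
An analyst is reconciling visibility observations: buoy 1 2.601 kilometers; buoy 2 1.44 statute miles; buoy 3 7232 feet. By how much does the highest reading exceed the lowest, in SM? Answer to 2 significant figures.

0.25 SM

buoy 1: 2.601 km = 1.6162 SM.
buoy 3: 7232 ft = 1.3697 SM.
Spread: 1.6162 − 1.3697 = 0.25 SM.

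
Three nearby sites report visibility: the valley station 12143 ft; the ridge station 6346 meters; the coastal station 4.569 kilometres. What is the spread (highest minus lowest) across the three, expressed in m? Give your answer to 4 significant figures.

the valley station: 12143 ft = 3701.19 m.
the coastal station: 4.569 km = 4569.00 m.
Spread: 6346.00 − 3701.19 = 2645 m.

2645 m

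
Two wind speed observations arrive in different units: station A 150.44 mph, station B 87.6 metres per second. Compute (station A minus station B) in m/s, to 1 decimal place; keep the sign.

station A: 150.44 mph = 67.253 m/s.
Difference: 67.253 − 87.600 = -20.3 m/s.

-20.3 m/s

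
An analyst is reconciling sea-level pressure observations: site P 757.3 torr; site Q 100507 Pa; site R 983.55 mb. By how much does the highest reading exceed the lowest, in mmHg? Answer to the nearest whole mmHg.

site Q: 100507 Pa = 753.86 mmHg.
site R: 983.55 mb = 737.72 mmHg.
Spread: 757.30 − 737.72 = 20 mmHg.

20 mmHg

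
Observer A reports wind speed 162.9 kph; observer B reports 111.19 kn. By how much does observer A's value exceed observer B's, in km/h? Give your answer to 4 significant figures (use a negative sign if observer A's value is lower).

-43.02 km/h

observer B: 111.19 kt = 205.9239 km/h.
Difference: 162.9000 − 205.9239 = -43.02 km/h.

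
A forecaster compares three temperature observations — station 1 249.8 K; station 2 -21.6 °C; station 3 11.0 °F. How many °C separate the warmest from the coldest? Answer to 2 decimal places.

11.68 °C

station 1: 249.8 K = -23.350 °C.
station 3: 11.0 °F = -11.667 °C.
Spread: (-11.667) − (-23.350) = 11.683 °C.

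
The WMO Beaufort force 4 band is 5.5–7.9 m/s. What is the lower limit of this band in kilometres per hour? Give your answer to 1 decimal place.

19.8 km/h

5.5–7.9 m/s × 3.6 = 19.8–28.4 km/h.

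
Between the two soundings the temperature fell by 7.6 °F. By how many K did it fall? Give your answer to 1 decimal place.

4.2 K

A change of 1 °C equals a change of 1.8 °F: ΔK = 7.6 × 0.5556 = 4.2 K.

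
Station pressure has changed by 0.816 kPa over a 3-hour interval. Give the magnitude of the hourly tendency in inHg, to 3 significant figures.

0.816 kPa / 3 h × 0.2953 inHg/kPa = 0.0803 inHg/h.

0.0803 inHg per hour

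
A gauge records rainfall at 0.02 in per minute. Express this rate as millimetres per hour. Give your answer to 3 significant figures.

30.5 mm/hour

0.02 in/minute × 25.4 mm/in × 60 minute/hour = 30.5 mm/hour.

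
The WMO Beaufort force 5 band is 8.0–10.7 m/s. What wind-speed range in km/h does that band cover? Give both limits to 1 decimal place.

8.0–10.7 m/s × 3.6 = 28.8–38.5 km/h.

28.8 to 38.5 km/h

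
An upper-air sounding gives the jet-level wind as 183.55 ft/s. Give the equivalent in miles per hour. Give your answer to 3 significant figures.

125 mph

1 ft/s = 0.681818 mph, so 183.55 × 0.681818 = 125 mph.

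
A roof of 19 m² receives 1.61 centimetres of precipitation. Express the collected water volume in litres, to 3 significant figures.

306 litres

Depth: 1.61 cm × 10 = 16.1 mm.
1 mm over 1 m² is 1 L, so volume = 16.1 × 19 = 305.9 L ≈ 306 L.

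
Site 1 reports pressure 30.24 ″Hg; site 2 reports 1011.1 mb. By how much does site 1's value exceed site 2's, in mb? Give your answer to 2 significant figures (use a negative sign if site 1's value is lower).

13 mb

site 1: 30.24 inHg = 1024.04 mb.
Difference: 1024.04 − 1011.10 = 13 mb.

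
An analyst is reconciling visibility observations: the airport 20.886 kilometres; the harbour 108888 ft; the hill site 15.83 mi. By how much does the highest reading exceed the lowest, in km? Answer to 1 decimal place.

12.3 km

the harbour: 108888 ft = 33.189 km.
the hill site: 15.83 SM = 25.476 km.
Spread: 33.189 − 20.886 = 12.3 km.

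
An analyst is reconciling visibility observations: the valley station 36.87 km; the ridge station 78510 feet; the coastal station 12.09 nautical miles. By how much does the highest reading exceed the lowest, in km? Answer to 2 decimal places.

14.48 km

the ridge station: 78510 ft = 23.9298 km.
the coastal station: 12.09 nmi = 22.3907 km.
Spread: 36.8700 − 22.3907 = 14.48 km.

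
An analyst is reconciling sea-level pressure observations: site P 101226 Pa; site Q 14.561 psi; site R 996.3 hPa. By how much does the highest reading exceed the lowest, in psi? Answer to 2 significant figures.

site P: 101226 Pa = 14.6816 psi.
site R: 996.3 hPa = 14.4501 psi.
Spread: 14.6816 − 14.4501 = 0.23 psi.

0.23 psi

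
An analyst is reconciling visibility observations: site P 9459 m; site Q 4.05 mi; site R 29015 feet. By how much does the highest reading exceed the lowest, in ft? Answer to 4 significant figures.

site P: 9459 m = 31033.46 ft.
site Q: 4.05 SM = 21384.00 ft.
Spread: 31033.46 − 21384.00 = 9649 ft.

9649 ft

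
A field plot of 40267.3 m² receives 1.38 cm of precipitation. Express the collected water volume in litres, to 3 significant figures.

Depth: 1.38 cm × 10 = 13.8 mm.
1 mm over 1 m² is 1 L, so volume = 13.8 × 40267.3 = 555688.74 L ≈ 556000 L.

556000 litres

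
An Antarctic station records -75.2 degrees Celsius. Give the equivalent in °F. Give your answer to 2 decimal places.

°F = °C × 9/5 + 32 = -75.2 × 1.8 + 32 = -103.36 °F.

-103.36 °F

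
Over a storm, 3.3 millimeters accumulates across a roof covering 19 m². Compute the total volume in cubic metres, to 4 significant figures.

1 mm over 1 m² is 1 L, so volume = 3.3 × 19 = 62.7 L = 0.06270 m³.

0.06270 cubic metres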